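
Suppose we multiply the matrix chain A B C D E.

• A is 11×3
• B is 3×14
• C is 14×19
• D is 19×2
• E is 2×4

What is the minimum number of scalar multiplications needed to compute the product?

770

Adjacent pairs: AB = 11·3·14 = 462; BC = 3·14·19 = 798; CD = 14·19·2 = 532; DE = 19·2·4 = 152.
Length 3: A..C: k=1: 0+798+11·3·19=1425; k=2: 462+0+11·14·19=3388 → min 1425 | B..D: k=2: 0+532+3·14·2=616; k=3: 798+0+3·19·2=912 → min 616 | C..E: k=3: 0+152+14·19·4=1216; k=4: 532+0+14·2·4=644 → min 644.
Length 4: A..D: k=1: 0+616+11·3·2=682; k=2: 462+532+11·14·2=1302; k=3: 1425+0+11·19·2=1843 → min 682 | B..E: k=2: 0+644+3·14·4=812; k=3: 798+152+3·19·4=1178; k=4: 616+0+3·2·4=640 → min 640.
Length 5: A..E: k=1: 0+640+11·3·4=772; k=2: 462+644+11·14·4=1722; k=3: 1425+152+11·19·4=2413; k=4: 682+0+11·2·4=770 → min 770.
Optimal order: ((A (B (C D))) E) with cost 770.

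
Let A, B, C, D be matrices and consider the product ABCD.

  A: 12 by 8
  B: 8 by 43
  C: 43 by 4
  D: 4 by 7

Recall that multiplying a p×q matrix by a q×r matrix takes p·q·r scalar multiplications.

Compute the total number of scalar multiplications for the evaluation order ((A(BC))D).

2096

(BC): 8×43 by 43×4 → 8×4, cost 8·43·4 = 1376
(A(BC)): 12×8 by 8×4 → 12×4, cost 12·8·4 = 384; cumulative 1760
((A(BC))D): 12×4 by 4×7 → 12×7, cost 12·4·7 = 336; cumulative 2096
Total: 2096 scalar multiplications.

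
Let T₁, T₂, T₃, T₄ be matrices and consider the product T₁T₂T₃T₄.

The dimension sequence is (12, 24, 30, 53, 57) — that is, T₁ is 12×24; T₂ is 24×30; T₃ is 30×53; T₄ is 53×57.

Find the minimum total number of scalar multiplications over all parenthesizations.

63972

Adjacent pairs: T₁T₂ = 12·24·30 = 8640; T₂T₃ = 24·30·53 = 38160; T₃T₄ = 30·53·57 = 90630.
Length 3: T₁..T₃: k=1: 0+38160+12·24·53=53424; k=2: 8640+0+12·30·53=27720 → min 27720 | T₂..T₄: k=2: 0+90630+24·30·57=131670; k=3: 38160+0+24·53·57=110664 → min 110664.
Length 4: T₁..T₄: k=1: 0+110664+12·24·57=127080; k=2: 8640+90630+12·30·57=119790; k=3: 27720+0+12·53·57=63972 → min 63972.
Optimal order: (((T₁T₂)T₃)T₄) with cost 63972.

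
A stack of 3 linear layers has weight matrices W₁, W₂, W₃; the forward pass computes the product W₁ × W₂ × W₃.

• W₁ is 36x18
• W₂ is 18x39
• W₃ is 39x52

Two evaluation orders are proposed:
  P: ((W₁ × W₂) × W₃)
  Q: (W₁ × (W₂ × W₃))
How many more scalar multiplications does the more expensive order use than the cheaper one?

28080

Order P = ((W₁ × W₂) × W₃): (W₁ × W₂): 36×18 by 18×39 → 36×39, cost 36·18·39 = 25272; ((W₁ × W₂) × W₃): 36×39 by 39×52 → 36×52, cost 36·39·52 = 73008; cumulative 98280. Total 98280.
Order Q = (W₁ × (W₂ × W₃)): (W₂ × W₃): 18×39 by 39×52 → 18×52, cost 18·39·52 = 36504; (W₁ × (W₂ × W₃)): 36×18 by 18×52 → 36×52, cost 36·18·52 = 33696; cumulative 70200. Total 70200.
Difference: |98280 − 70200| = 28080.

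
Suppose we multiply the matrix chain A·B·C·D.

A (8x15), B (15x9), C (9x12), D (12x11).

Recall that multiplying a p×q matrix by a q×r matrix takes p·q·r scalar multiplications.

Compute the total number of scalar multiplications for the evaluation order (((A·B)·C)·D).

3000

(A·B): 8×15 by 15×9 → 8×9, cost 8·15·9 = 1080
((A·B)·C): 8×9 by 9×12 → 8×12, cost 8·9·12 = 864; cumulative 1944
(((A·B)·C)·D): 8×12 by 12×11 → 8×11, cost 8·12·11 = 1056; cumulative 3000
Total: 3000 scalar multiplications.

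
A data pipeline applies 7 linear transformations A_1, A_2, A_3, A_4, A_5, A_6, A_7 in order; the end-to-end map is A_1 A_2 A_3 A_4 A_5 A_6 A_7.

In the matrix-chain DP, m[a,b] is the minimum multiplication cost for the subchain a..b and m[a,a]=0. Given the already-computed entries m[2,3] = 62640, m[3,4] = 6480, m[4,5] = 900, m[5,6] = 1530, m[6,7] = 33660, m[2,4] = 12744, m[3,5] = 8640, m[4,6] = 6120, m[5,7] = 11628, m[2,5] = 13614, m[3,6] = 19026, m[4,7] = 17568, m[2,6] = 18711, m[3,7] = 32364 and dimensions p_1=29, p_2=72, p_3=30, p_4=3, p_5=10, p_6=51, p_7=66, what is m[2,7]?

m[2,7] = min over k∈[2,6] of m[2,k]+m[k+1,7]+p_{1}·p_k·p_{7}.
k=2: 0 + 32364 + 29·72·66 = 170172; k=3: 62640 + 17568 + 29·30·66 = 137628; k=4: 12744 + 11628 + 29·3·66 = 30114; k=5: 13614 + 33660 + 29·10·66 = 66414; k=6: 18711 + 0 + 29·51·66 = 116325.
Minimum: 30114 at k=4.

30114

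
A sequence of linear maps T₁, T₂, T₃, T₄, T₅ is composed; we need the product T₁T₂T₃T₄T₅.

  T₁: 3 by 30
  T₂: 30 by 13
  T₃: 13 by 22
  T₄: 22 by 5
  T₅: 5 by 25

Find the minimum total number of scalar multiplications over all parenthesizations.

Adjacent pairs: T₁T₂ = 3·30·13 = 1170; T₂T₃ = 30·13·22 = 8580; T₃T₄ = 13·22·5 = 1430; T₄T₅ = 22·5·25 = 2750.
Length 3: T₁..T₃: k=1: 0+8580+3·30·22=10560; k=2: 1170+0+3·13·22=2028 → min 2028 | T₂..T₄: k=2: 0+1430+30·13·5=3380; k=3: 8580+0+30·22·5=11880 → min 3380 | T₃..T₅: k=3: 0+2750+13·22·25=9900; k=4: 1430+0+13·5·25=3055 → min 3055.
Length 4: T₁..T₄: k=1: 0+3380+3·30·5=3830; k=2: 1170+1430+3·13·5=2795; k=3: 2028+0+3·22·5=2358 → min 2358 | T₂..T₅: k=2: 0+3055+30·13·25=12805; k=3: 8580+2750+30·22·25=27830; k=4: 3380+0+30·5·25=7130 → min 7130.
Length 5: T₁..T₅: k=1: 0+7130+3·30·25=9380; k=2: 1170+3055+3·13·25=5200; k=3: 2028+2750+3·22·25=6428; k=4: 2358+0+3·5·25=2733 → min 2733.
Optimal order: ((((T₁T₂)T₃)T₄)T₅) with cost 2733.

2733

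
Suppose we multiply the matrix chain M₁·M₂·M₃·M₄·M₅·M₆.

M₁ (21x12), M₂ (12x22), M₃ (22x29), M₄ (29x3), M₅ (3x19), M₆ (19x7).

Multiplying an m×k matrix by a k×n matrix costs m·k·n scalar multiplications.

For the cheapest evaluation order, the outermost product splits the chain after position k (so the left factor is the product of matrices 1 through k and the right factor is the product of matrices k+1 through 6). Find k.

Adjacent pairs: M₁M₂ = 21·12·22 = 5544; M₂M₃ = 12·22·29 = 7656; M₃M₄ = 22·29·3 = 1914; M₄M₅ = 29·3·19 = 1653; M₅M₆ = 3·19·7 = 399.
Length 3: M₁..M₃: k=1: 0+7656+21·12·29=14964; k=2: 5544+0+21·22·29=18942 → min 14964 | M₂..M₄: k=2: 0+1914+12·22·3=2706; k=3: 7656+0+12·29·3=8700 → min 2706 | M₃..M₅: k=3: 0+1653+22·29·19=13775; k=4: 1914+0+22·3·19=3168 → min 3168 | M₄..M₆: k=4: 0+399+29·3·7=1008; k=5: 1653+0+29·19·7=5510 → min 1008.
Length 4: M₁..M₄: k=1: 0+2706+21·12·3=3462; k=2: 5544+1914+21·22·3=8844; k=3: 14964+0+21·29·3=16791 → min 3462 | M₂..M₅: k=2: 0+3168+12·22·19=8184; k=3: 7656+1653+12·29·19=15921; k=4: 2706+0+12·3·19=3390 → min 3390 | M₃..M₆: k=3: 0+1008+22·29·7=5474; k=4: 1914+399+22·3·7=2775; k=5: 3168+0+22·19·7=6094 → min 2775.
Length 5: M₁..M₅: k=1: 0+3390+21·12·19=8178; k=2: 5544+3168+21·22·19=17490; k=3: 14964+1653+21·29·19=28188; k=4: 3462+0+21·3·19=4659 → min 4659 | M₂..M₆: k=2: 0+2775+12·22·7=4623; k=3: 7656+1008+12·29·7=11100; k=4: 2706+399+12·3·7=3357; k=5: 3390+0+12·19·7=4986 → min 3357.
Top-level splits: k=1: (M₁..M₁)·(M₂..M₆) → 0+3357+21·12·7 = 5121; k=2: (M₁..M₂)·(M₃..M₆) → 5544+2775+21·22·7 = 11553; k=3: (M₁..M₃)·(M₄..M₆) → 14964+1008+21·29·7 = 20235; k=4: (M₁..M₄)·(M₅..M₆) → 3462+399+21·3·7 = 4302; k=5: (M₁..M₅)·(M₆..M₆) → 4659+0+21·19·7 = 7452.
Best split is after M₄, i.e. k = 4.

4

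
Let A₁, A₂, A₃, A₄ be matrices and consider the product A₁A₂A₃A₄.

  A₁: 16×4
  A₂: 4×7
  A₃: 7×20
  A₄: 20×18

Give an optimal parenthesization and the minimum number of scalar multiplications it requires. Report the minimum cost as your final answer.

3152

Adjacent pairs: A₁A₂ = 16·4·7 = 448; A₂A₃ = 4·7·20 = 560; A₃A₄ = 7·20·18 = 2520.
Length 3: A₁..A₃: k=1: 0+560+16·4·20=1840; k=2: 448+0+16·7·20=2688 → min 1840 | A₂..A₄: k=2: 0+2520+4·7·18=3024; k=3: 560+0+4·20·18=2000 → min 2000.
Length 4: A₁..A₄: k=1: 0+2000+16·4·18=3152; k=2: 448+2520+16·7·18=4984; k=3: 1840+0+16·20·18=7600 → min 3152.
Optimal parenthesization: (A₁((A₂A₃)A₄)) with cost 3152.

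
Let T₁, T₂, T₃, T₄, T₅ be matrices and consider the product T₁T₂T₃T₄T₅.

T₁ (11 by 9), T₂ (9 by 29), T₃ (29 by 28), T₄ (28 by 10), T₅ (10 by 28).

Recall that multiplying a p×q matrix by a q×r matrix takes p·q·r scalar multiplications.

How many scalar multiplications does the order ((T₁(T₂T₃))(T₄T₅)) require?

(T₂T₃): 9×29 by 29×28 → 9×28, cost 9·29·28 = 7308
(T₁(T₂T₃)): 11×9 by 9×28 → 11×28, cost 11·9·28 = 2772; cumulative 10080
(T₄T₅): 28×10 by 10×28 → 28×28, cost 28·10·28 = 7840
((T₁(T₂T₃))(T₄T₅)): 11×28 by 28×28 → 11×28, cost 11·28·28 = 8624; cumulative 26544
Total: 26544 scalar multiplications.

26544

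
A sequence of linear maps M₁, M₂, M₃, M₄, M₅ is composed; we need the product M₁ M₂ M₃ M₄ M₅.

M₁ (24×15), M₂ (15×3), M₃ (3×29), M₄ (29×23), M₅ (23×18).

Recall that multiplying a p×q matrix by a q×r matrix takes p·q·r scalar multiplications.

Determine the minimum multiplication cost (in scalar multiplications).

Adjacent pairs: M₁M₂ = 24·15·3 = 1080; M₂M₃ = 15·3·29 = 1305; M₃M₄ = 3·29·23 = 2001; M₄M₅ = 29·23·18 = 12006.
Length 3: M₁..M₃: k=1: 0+1305+24·15·29=11745; k=2: 1080+0+24·3·29=3168 → min 3168 | M₂..M₄: k=2: 0+2001+15·3·23=3036; k=3: 1305+0+15·29·23=11310 → min 3036 | M₃..M₅: k=3: 0+12006+3·29·18=13572; k=4: 2001+0+3·23·18=3243 → min 3243.
Length 4: M₁..M₄: k=1: 0+3036+24·15·23=11316; k=2: 1080+2001+24·3·23=4737; k=3: 3168+0+24·29·23=19176 → min 4737 | M₂..M₅: k=2: 0+3243+15·3·18=4053; k=3: 1305+12006+15·29·18=21141; k=4: 3036+0+15·23·18=9246 → min 4053.
Length 5: M₁..M₅: k=1: 0+4053+24·15·18=10533; k=2: 1080+3243+24·3·18=5619; k=3: 3168+12006+24·29·18=27702; k=4: 4737+0+24·23·18=14673 → min 5619.
Optimal order: ((M₁ M₂) ((M₃ M₄) M₅)) with cost 5619.

5619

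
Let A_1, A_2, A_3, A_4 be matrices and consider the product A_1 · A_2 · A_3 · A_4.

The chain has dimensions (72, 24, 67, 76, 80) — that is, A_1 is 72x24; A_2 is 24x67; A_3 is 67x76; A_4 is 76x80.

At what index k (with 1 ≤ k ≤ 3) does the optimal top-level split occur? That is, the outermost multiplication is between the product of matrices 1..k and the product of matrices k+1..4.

Adjacent pairs: A_1A_2 = 72·24·67 = 115776; A_2A_3 = 24·67·76 = 122208; A_3A_4 = 67·76·80 = 407360.
Length 3: A_1..A_3: k=1: 0+122208+72·24·76=253536; k=2: 115776+0+72·67·76=482400 → min 253536 | A_2..A_4: k=2: 0+407360+24·67·80=536000; k=3: 122208+0+24·76·80=268128 → min 268128.
Top-level splits: k=1: (A_1..A_1)·(A_2..A_4) → 0+268128+72·24·80 = 406368; k=2: (A_1..A_2)·(A_3..A_4) → 115776+407360+72·67·80 = 909056; k=3: (A_1..A_3)·(A_4..A_4) → 253536+0+72·76·80 = 691296.
Best split is after A_1, i.e. k = 1.

1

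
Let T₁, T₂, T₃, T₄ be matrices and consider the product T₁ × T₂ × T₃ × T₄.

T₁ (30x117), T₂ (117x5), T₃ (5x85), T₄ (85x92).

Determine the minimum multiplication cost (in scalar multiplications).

70450

Adjacent pairs: T₁T₂ = 30·117·5 = 17550; T₂T₃ = 117·5·85 = 49725; T₃T₄ = 5·85·92 = 39100.
Length 3: T₁..T₃: k=1: 0+49725+30·117·85=348075; k=2: 17550+0+30·5·85=30300 → min 30300 | T₂..T₄: k=2: 0+39100+117·5·92=92920; k=3: 49725+0+117·85·92=964665 → min 92920.
Length 4: T₁..T₄: k=1: 0+92920+30·117·92=415840; k=2: 17550+39100+30·5·92=70450; k=3: 30300+0+30·85·92=264900 → min 70450.
Optimal order: ((T₁ × T₂) × (T₃ × T₄)) with cost 70450.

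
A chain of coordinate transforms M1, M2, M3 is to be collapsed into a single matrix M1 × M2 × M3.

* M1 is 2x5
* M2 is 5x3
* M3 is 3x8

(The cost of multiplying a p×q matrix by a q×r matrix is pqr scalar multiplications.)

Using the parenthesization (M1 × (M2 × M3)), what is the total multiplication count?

200

(M2 × M3): 5×3 by 3×8 → 5×8, cost 5·3·8 = 120
(M1 × (M2 × M3)): 2×5 by 5×8 → 2×8, cost 2·5·8 = 80; cumulative 200
Total: 200 scalar multiplications.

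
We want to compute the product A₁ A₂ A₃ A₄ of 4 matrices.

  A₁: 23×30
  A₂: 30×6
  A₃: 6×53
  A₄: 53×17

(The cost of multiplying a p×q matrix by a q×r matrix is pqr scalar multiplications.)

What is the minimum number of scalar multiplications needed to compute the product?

11892

Adjacent pairs: A₁A₂ = 23·30·6 = 4140; A₂A₃ = 30·6·53 = 9540; A₃A₄ = 6·53·17 = 5406.
Length 3: A₁..A₃: k=1: 0+9540+23·30·53=46110; k=2: 4140+0+23·6·53=11454 → min 11454 | A₂..A₄: k=2: 0+5406+30·6·17=8466; k=3: 9540+0+30·53·17=36570 → min 8466.
Length 4: A₁..A₄: k=1: 0+8466+23·30·17=20196; k=2: 4140+5406+23·6·17=11892; k=3: 11454+0+23·53·17=32177 → min 11892.
Optimal order: ((A₁ A₂) (A₃ A₄)) with cost 11892.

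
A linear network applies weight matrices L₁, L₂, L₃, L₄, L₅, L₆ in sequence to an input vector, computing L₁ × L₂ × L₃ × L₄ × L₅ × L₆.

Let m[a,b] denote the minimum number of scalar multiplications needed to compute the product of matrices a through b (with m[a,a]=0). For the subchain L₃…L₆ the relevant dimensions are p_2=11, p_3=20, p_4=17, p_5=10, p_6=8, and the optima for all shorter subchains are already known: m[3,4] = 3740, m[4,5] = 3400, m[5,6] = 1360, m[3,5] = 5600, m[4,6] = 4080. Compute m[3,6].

5840

m[3,6] = min over k∈[3,5] of m[3,k]+m[k+1,6]+p_{2}·p_k·p_{6}.
k=3: 0 + 4080 + 11·20·8 = 5840; k=4: 3740 + 1360 + 11·17·8 = 6596; k=5: 5600 + 0 + 11·10·8 = 6480.
Minimum: 5840 at k=3.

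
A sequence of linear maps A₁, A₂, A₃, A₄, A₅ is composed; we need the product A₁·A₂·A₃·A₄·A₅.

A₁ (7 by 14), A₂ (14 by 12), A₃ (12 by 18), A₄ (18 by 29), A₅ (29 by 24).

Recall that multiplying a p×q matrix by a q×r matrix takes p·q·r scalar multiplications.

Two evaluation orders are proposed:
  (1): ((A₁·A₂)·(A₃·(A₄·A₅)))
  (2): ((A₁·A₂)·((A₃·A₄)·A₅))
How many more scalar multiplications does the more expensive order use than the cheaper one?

3096

Order (1) = ((A₁·A₂)·(A₃·(A₄·A₅))): (A₁·A₂): 7×14 by 14×12 → 7×12, cost 7·14·12 = 1176; (A₄·A₅): 18×29 by 29×24 → 18×24, cost 18·29·24 = 12528; (A₃·(A₄·A₅)): 12×18 by 18×24 → 12×24, cost 12·18·24 = 5184; cumulative 17712; ((A₁·A₂)·(A₃·(A₄·A₅))): 7×12 by 12×24 → 7×24, cost 7·12·24 = 2016; cumulative 20904. Total 20904.
Order (2) = ((A₁·A₂)·((A₃·A₄)·A₅)): (A₁·A₂): 7×14 by 14×12 → 7×12, cost 7·14·12 = 1176; (A₃·A₄): 12×18 by 18×29 → 12×29, cost 12·18·29 = 6264; ((A₃·A₄)·A₅): 12×29 by 29×24 → 12×24, cost 12·29·24 = 8352; cumulative 14616; ((A₁·A₂)·((A₃·A₄)·A₅)): 7×12 by 12×24 → 7×24, cost 7·12·24 = 2016; cumulative 17808. Total 17808.
Difference: |20904 − 17808| = 3096.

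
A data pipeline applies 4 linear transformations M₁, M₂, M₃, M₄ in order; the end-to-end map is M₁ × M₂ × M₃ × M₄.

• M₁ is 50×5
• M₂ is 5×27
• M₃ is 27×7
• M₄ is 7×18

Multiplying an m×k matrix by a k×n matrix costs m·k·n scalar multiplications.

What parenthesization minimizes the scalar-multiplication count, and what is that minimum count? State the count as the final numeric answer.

6075

Adjacent pairs: M₁M₂ = 50·5·27 = 6750; M₂M₃ = 5·27·7 = 945; M₃M₄ = 27·7·18 = 3402.
Length 3: M₁..M₃: k=1: 0+945+50·5·7=2695; k=2: 6750+0+50·27·7=16200 → min 2695 | M₂..M₄: k=2: 0+3402+5·27·18=5832; k=3: 945+0+5·7·18=1575 → min 1575.
Length 4: M₁..M₄: k=1: 0+1575+50·5·18=6075; k=2: 6750+3402+50·27·18=34452; k=3: 2695+0+50·7·18=8995 → min 6075.
Optimal parenthesization: (M₁ × ((M₂ × M₃) × M₄)) with cost 6075.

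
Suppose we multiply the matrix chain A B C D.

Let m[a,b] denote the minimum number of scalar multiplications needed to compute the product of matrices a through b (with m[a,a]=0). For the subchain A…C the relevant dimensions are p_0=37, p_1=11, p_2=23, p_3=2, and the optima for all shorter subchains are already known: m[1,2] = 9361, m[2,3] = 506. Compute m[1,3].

1320

m[1,3] = min over k∈[1,2] of m[1,k]+m[k+1,3]+p_{0}·p_k·p_{3}.
k=1: 0 + 506 + 37·11·2 = 1320; k=2: 9361 + 0 + 37·23·2 = 11063.
Minimum: 1320 at k=1.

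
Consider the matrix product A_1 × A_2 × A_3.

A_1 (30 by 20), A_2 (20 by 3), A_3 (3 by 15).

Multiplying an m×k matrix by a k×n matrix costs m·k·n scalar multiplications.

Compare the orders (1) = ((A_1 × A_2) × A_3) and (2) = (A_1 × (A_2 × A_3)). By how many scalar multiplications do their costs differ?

Order (1) = ((A_1 × A_2) × A_3): (A_1 × A_2): 30×20 by 20×3 → 30×3, cost 30·20·3 = 1800; ((A_1 × A_2) × A_3): 30×3 by 3×15 → 30×15, cost 30·3·15 = 1350; cumulative 3150. Total 3150.
Order (2) = (A_1 × (A_2 × A_3)): (A_2 × A_3): 20×3 by 3×15 → 20×15, cost 20·3·15 = 900; (A_1 × (A_2 × A_3)): 30×20 by 20×15 → 30×15, cost 30·20·15 = 9000; cumulative 9900. Total 9900.
Difference: |3150 − 9900| = 6750.

6750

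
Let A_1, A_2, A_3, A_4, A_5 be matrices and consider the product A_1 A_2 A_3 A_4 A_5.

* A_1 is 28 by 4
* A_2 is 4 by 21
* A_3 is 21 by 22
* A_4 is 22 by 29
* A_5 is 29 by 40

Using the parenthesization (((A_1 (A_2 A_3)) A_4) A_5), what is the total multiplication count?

(A_2 A_3): 4×21 by 21×22 → 4×22, cost 4·21·22 = 1848
(A_1 (A_2 A_3)): 28×4 by 4×22 → 28×22, cost 28·4·22 = 2464; cumulative 4312
((A_1 (A_2 A_3)) A_4): 28×22 by 22×29 → 28×29, cost 28·22·29 = 17864; cumulative 22176
(((A_1 (A_2 A_3)) A_4) A_5): 28×29 by 29×40 → 28×40, cost 28·29·40 = 32480; cumulative 54656
Total: 54656 scalar multiplications.

54656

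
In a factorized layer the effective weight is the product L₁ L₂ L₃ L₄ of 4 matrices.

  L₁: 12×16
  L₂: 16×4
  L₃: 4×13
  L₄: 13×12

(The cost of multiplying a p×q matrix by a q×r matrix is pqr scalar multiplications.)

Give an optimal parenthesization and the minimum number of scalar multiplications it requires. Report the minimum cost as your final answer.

1968

Adjacent pairs: L₁L₂ = 12·16·4 = 768; L₂L₃ = 16·4·13 = 832; L₃L₄ = 4·13·12 = 624.
Length 3: L₁..L₃: k=1: 0+832+12·16·13=3328; k=2: 768+0+12·4·13=1392 → min 1392 | L₂..L₄: k=2: 0+624+16·4·12=1392; k=3: 832+0+16·13·12=3328 → min 1392.
Length 4: L₁..L₄: k=1: 0+1392+12·16·12=3696; k=2: 768+624+12·4·12=1968; k=3: 1392+0+12·13·12=3264 → min 1968.
Optimal parenthesization: ((L₁ L₂) (L₃ L₄)) with cost 1968.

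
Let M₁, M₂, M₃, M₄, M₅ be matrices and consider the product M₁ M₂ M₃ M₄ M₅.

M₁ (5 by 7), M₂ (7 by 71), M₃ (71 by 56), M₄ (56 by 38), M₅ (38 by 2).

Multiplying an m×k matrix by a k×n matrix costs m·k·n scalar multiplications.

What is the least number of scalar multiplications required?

13272

Adjacent pairs: M₁M₂ = 5·7·71 = 2485; M₂M₃ = 7·71·56 = 27832; M₃M₄ = 71·56·38 = 151088; M₄M₅ = 56·38·2 = 4256.
Length 3: M₁..M₃: k=1: 0+27832+5·7·56=29792; k=2: 2485+0+5·71·56=22365 → min 22365 | M₂..M₄: k=2: 0+151088+7·71·38=169974; k=3: 27832+0+7·56·38=42728 → min 42728 | M₃..M₅: k=3: 0+4256+71·56·2=12208; k=4: 151088+0+71·38·2=156484 → min 12208.
Length 4: M₁..M₄: k=1: 0+42728+5·7·38=44058; k=2: 2485+151088+5·71·38=167063; k=3: 22365+0+5·56·38=33005 → min 33005 | M₂..M₅: k=2: 0+12208+7·71·2=13202; k=3: 27832+4256+7·56·2=32872; k=4: 42728+0+7·38·2=43260 → min 13202.
Length 5: M₁..M₅: k=1: 0+13202+5·7·2=13272; k=2: 2485+12208+5·71·2=15403; k=3: 22365+4256+5·56·2=27181; k=4: 33005+0+5·38·2=33385 → min 13272.
Optimal order: (M₁ (M₂ (M₃ (M₄ M₅)))) with cost 13272.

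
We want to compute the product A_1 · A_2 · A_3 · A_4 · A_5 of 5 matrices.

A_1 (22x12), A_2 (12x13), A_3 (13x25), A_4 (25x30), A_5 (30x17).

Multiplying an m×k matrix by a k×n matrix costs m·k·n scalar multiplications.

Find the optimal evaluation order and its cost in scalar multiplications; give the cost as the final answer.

23508

Adjacent pairs: A_1A_2 = 22·12·13 = 3432; A_2A_3 = 12·13·25 = 3900; A_3A_4 = 13·25·30 = 9750; A_4A_5 = 25·30·17 = 12750.
Length 3: A_1..A_3: k=1: 0+3900+22·12·25=10500; k=2: 3432+0+22·13·25=10582 → min 10500 | A_2..A_4: k=2: 0+9750+12·13·30=14430; k=3: 3900+0+12·25·30=12900 → min 12900 | A_3..A_5: k=3: 0+12750+13·25·17=18275; k=4: 9750+0+13·30·17=16380 → min 16380.
Length 4: A_1..A_4: k=1: 0+12900+22·12·30=20820; k=2: 3432+9750+22·13·30=21762; k=3: 10500+0+22·25·30=27000 → min 20820 | A_2..A_5: k=2: 0+16380+12·13·17=19032; k=3: 3900+12750+12·25·17=21750; k=4: 12900+0+12·30·17=19020 → min 19020.
Length 5: A_1..A_5: k=1: 0+19020+22·12·17=23508; k=2: 3432+16380+22·13·17=24674; k=3: 10500+12750+22·25·17=32600; k=4: 20820+0+22·30·17=32040 → min 23508.
Optimal parenthesization: (A_1 · (((A_2 · A_3) · A_4) · A_5)) with cost 23508.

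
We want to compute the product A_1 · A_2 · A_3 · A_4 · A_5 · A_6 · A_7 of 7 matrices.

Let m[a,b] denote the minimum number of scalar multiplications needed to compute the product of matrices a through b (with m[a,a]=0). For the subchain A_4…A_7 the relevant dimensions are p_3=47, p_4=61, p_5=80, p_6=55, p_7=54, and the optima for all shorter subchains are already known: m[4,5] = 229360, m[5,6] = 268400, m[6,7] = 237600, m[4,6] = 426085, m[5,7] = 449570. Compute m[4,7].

m[4,7] = min over k∈[4,6] of m[4,k]+m[k+1,7]+p_{3}·p_k·p_{7}.
k=4: 0 + 449570 + 47·61·54 = 604388; k=5: 229360 + 237600 + 47·80·54 = 670000; k=6: 426085 + 0 + 47·55·54 = 565675.
Minimum: 565675 at k=6.

565675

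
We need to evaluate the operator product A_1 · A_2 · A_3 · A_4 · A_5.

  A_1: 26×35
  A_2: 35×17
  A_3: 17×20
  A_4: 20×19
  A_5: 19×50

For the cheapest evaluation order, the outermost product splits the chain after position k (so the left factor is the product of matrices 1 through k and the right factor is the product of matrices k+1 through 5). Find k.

Adjacent pairs: A_1A_2 = 26·35·17 = 15470; A_2A_3 = 35·17·20 = 11900; A_3A_4 = 17·20·19 = 6460; A_4A_5 = 20·19·50 = 19000.
Length 3: A_1..A_3: k=1: 0+11900+26·35·20=30100; k=2: 15470+0+26·17·20=24310 → min 24310 | A_2..A_4: k=2: 0+6460+35·17·19=17765; k=3: 11900+0+35·20·19=25200 → min 17765 | A_3..A_5: k=3: 0+19000+17·20·50=36000; k=4: 6460+0+17·19·50=22610 → min 22610.
Length 4: A_1..A_4: k=1: 0+17765+26·35·19=35055; k=2: 15470+6460+26·17·19=30328; k=3: 24310+0+26·20·19=34190 → min 30328 | A_2..A_5: k=2: 0+22610+35·17·50=52360; k=3: 11900+19000+35·20·50=65900; k=4: 17765+0+35·19·50=51015 → min 51015.
Top-level splits: k=1: (A_1..A_1)·(A_2..A_5) → 0+51015+26·35·50 = 96515; k=2: (A_1..A_2)·(A_3..A_5) → 15470+22610+26·17·50 = 60180; k=3: (A_1..A_3)·(A_4..A_5) → 24310+19000+26·20·50 = 69310; k=4: (A_1..A_4)·(A_5..A_5) → 30328+0+26·19·50 = 55028.
Best split is after A_4, i.e. k = 4.

4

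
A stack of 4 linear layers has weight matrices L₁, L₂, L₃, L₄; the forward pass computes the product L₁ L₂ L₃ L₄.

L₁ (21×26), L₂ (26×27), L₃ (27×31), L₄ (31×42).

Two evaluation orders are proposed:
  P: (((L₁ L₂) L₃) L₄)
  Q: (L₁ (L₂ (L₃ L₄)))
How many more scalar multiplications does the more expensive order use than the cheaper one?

27909

Order P = (((L₁ L₂) L₃) L₄): (L₁ L₂): 21×26 by 26×27 → 21×27, cost 21·26·27 = 14742; ((L₁ L₂) L₃): 21×27 by 27×31 → 21×31, cost 21·27·31 = 17577; cumulative 32319; (((L₁ L₂) L₃) L₄): 21×31 by 31×42 → 21×42, cost 21·31·42 = 27342; cumulative 59661. Total 59661.
Order Q = (L₁ (L₂ (L₃ L₄))): (L₃ L₄): 27×31 by 31×42 → 27×42, cost 27·31·42 = 35154; (L₂ (L₃ L₄)): 26×27 by 27×42 → 26×42, cost 26·27·42 = 29484; cumulative 64638; (L₁ (L₂ (L₃ L₄))): 21×26 by 26×42 → 21×42, cost 21·26·42 = 22932; cumulative 87570. Total 87570.
Difference: |59661 − 87570| = 27909.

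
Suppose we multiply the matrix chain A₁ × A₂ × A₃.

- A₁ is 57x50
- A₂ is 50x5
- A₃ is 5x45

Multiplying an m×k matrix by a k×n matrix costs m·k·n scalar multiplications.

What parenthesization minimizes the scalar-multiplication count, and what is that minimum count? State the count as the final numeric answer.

27075

(A₁ × (A₂ × A₃)): cost 139500.
((A₁ × A₂) × A₃): cost 27075.
Optimal: ((A₁ × A₂) × A₃) with cost 27075.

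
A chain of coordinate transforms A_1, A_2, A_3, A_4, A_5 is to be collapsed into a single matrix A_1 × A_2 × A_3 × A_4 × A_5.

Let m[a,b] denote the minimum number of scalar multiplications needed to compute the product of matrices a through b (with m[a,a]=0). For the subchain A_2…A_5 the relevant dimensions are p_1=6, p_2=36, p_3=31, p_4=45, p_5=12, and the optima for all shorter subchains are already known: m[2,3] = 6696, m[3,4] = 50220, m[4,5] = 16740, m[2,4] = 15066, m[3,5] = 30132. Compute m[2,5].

m[2,5] = min over k∈[2,4] of m[2,k]+m[k+1,5]+p_{1}·p_k·p_{5}.
k=2: 0 + 30132 + 6·36·12 = 32724; k=3: 6696 + 16740 + 6·31·12 = 25668; k=4: 15066 + 0 + 6·45·12 = 18306.
Minimum: 18306 at k=4.

18306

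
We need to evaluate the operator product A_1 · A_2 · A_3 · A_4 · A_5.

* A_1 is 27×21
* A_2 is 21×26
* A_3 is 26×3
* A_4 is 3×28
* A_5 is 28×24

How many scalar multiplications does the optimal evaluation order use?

Adjacent pairs: A_1A_2 = 27·21·26 = 14742; A_2A_3 = 21·26·3 = 1638; A_3A_4 = 26·3·28 = 2184; A_4A_5 = 3·28·24 = 2016.
Length 3: A_1..A_3: k=1: 0+1638+27·21·3=3339; k=2: 14742+0+27·26·3=16848 → min 3339 | A_2..A_4: k=2: 0+2184+21·26·28=17472; k=3: 1638+0+21·3·28=3402 → min 3402 | A_3..A_5: k=3: 0+2016+26·3·24=3888; k=4: 2184+0+26·28·24=19656 → min 3888.
Length 4: A_1..A_4: k=1: 0+3402+27·21·28=19278; k=2: 14742+2184+27·26·28=36582; k=3: 3339+0+27·3·28=5607 → min 5607 | A_2..A_5: k=2: 0+3888+21·26·24=16992; k=3: 1638+2016+21·3·24=5166; k=4: 3402+0+21·28·24=17514 → min 5166.
Length 5: A_1..A_5: k=1: 0+5166+27·21·24=18774; k=2: 14742+3888+27·26·24=35478; k=3: 3339+2016+27·3·24=7299; k=4: 5607+0+27·28·24=23751 → min 7299.
Optimal order: ((A_1 · (A_2 · A_3)) · (A_4 · A_5)) with cost 7299.

7299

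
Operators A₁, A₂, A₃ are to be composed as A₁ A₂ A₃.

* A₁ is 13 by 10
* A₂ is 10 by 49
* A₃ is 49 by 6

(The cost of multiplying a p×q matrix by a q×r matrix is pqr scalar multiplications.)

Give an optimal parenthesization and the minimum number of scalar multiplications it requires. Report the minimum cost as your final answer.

(A₁ (A₂ A₃)): cost 3720.
((A₁ A₂) A₃): cost 10192.
Optimal: (A₁ (A₂ A₃)) with cost 3720.

3720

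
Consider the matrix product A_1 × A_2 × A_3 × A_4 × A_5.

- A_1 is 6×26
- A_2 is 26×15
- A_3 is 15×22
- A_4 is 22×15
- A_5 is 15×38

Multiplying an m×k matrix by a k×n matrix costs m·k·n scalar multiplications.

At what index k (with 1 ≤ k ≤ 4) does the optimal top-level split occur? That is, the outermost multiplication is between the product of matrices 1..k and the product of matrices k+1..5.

Adjacent pairs: A_1A_2 = 6·26·15 = 2340; A_2A_3 = 26·15·22 = 8580; A_3A_4 = 15·22·15 = 4950; A_4A_5 = 22·15·38 = 12540.
Length 3: A_1..A_3: k=1: 0+8580+6·26·22=12012; k=2: 2340+0+6·15·22=4320 → min 4320 | A_2..A_4: k=2: 0+4950+26·15·15=10800; k=3: 8580+0+26·22·15=17160 → min 10800 | A_3..A_5: k=3: 0+12540+15·22·38=25080; k=4: 4950+0+15·15·38=13500 → min 13500.
Length 4: A_1..A_4: k=1: 0+10800+6·26·15=13140; k=2: 2340+4950+6·15·15=8640; k=3: 4320+0+6·22·15=6300 → min 6300 | A_2..A_5: k=2: 0+13500+26·15·38=28320; k=3: 8580+12540+26·22·38=42856; k=4: 10800+0+26·15·38=25620 → min 25620.
Top-level splits: k=1: (A_1..A_1)·(A_2..A_5) → 0+25620+6·26·38 = 31548; k=2: (A_1..A_2)·(A_3..A_5) → 2340+13500+6·15·38 = 19260; k=3: (A_1..A_3)·(A_4..A_5) → 4320+12540+6·22·38 = 21876; k=4: (A_1..A_4)·(A_5..A_5) → 6300+0+6·15·38 = 9720.
Best split is after A_4, i.e. k = 4.

4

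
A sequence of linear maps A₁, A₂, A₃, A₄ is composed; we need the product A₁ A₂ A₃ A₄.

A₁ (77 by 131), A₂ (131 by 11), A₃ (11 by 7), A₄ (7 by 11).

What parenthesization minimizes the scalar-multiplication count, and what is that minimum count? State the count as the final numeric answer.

Adjacent pairs: A₁A₂ = 77·131·11 = 110957; A₂A₃ = 131·11·7 = 10087; A₃A₄ = 11·7·11 = 847.
Length 3: A₁..A₃: k=1: 0+10087+77·131·7=80696; k=2: 110957+0+77·11·7=116886 → min 80696 | A₂..A₄: k=2: 0+847+131·11·11=16698; k=3: 10087+0+131·7·11=20174 → min 16698.
Length 4: A₁..A₄: k=1: 0+16698+77·131·11=127655; k=2: 110957+847+77·11·11=121121; k=3: 80696+0+77·7·11=86625 → min 86625.
Optimal parenthesization: ((A₁ (A₂ A₃)) A₄) with cost 86625.

86625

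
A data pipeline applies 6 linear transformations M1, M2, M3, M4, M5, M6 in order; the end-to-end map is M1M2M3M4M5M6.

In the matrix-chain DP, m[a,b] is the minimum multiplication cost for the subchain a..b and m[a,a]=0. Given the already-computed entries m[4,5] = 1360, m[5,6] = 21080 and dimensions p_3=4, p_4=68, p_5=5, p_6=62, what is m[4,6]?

2600

m[4,6] = min over k∈[4,5] of m[4,k]+m[k+1,6]+p_{3}·p_k·p_{6}.
k=4: 0 + 21080 + 4·68·62 = 37944; k=5: 1360 + 0 + 4·5·62 = 2600.
Minimum: 2600 at k=5.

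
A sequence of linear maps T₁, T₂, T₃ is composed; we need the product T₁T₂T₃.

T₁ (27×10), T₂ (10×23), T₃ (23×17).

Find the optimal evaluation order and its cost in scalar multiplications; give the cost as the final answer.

8500

(T₁(T₂T₃)): cost 8500.
((T₁T₂)T₃): cost 16767.
Optimal: (T₁(T₂T₃)) with cost 8500.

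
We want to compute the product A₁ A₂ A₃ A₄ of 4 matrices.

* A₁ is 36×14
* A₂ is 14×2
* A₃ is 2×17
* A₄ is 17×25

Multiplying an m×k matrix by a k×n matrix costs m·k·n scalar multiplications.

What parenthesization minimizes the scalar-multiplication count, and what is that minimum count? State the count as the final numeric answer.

Adjacent pairs: A₁A₂ = 36·14·2 = 1008; A₂A₃ = 14·2·17 = 476; A₃A₄ = 2·17·25 = 850.
Length 3: A₁..A₃: k=1: 0+476+36·14·17=9044; k=2: 1008+0+36·2·17=2232 → min 2232 | A₂..A₄: k=2: 0+850+14·2·25=1550; k=3: 476+0+14·17·25=6426 → min 1550.
Length 4: A₁..A₄: k=1: 0+1550+36·14·25=14150; k=2: 1008+850+36·2·25=3658; k=3: 2232+0+36·17·25=17532 → min 3658.
Optimal parenthesization: ((A₁ A₂) (A₃ A₄)) with cost 3658.

3658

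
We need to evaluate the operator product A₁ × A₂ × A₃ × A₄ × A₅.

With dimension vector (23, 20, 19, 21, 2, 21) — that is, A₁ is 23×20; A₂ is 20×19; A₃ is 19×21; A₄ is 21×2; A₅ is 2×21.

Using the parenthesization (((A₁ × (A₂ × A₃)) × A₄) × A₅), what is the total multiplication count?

(A₂ × A₃): 20×19 by 19×21 → 20×21, cost 20·19·21 = 7980
(A₁ × (A₂ × A₃)): 23×20 by 20×21 → 23×21, cost 23·20·21 = 9660; cumulative 17640
((A₁ × (A₂ × A₃)) × A₄): 23×21 by 21×2 → 23×2, cost 23·21·2 = 966; cumulative 18606
(((A₁ × (A₂ × A₃)) × A₄) × A₅): 23×2 by 2×21 → 23×21, cost 23·2·21 = 966; cumulative 19572
Total: 19572 scalar multiplications.

19572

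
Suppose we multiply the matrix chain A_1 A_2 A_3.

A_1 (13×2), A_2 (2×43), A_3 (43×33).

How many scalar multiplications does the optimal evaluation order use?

3696

Order (A_1 (A_2 A_3)): (A_2 A_3): 2×43 by 43×33 → 2×33, cost 2·43·33 = 2838; (A_1 (A_2 A_3)): 13×2 by 2×33 → 13×33, cost 13·2·33 = 858; cumulative 3696. Total 3696.
Order ((A_1 A_2) A_3): (A_1 A_2): 13×2 by 2×43 → 13×43, cost 13·2·43 = 1118; ((A_1 A_2) A_3): 13×43 by 43×33 → 13×33, cost 13·43·33 = 18447; cumulative 19565. Total 19565.
Minimum: 3696.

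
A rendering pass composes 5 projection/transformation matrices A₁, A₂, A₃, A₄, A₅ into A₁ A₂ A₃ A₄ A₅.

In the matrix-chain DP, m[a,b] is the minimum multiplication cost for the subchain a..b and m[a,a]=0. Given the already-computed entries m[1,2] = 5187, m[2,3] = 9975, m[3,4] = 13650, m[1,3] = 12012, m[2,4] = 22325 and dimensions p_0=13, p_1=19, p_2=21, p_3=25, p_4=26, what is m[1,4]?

m[1,4] = min over k∈[1,3] of m[1,k]+m[k+1,4]+p_{0}·p_k·p_{4}.
k=1: 0 + 22325 + 13·19·26 = 28747; k=2: 5187 + 13650 + 13·21·26 = 25935; k=3: 12012 + 0 + 13·25·26 = 20462.
Minimum: 20462 at k=3.

20462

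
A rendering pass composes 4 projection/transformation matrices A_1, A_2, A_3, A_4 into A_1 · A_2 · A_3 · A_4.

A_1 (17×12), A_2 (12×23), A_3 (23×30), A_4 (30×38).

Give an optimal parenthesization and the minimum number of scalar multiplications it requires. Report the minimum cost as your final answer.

29712

Adjacent pairs: A_1A_2 = 17·12·23 = 4692; A_2A_3 = 12·23·30 = 8280; A_3A_4 = 23·30·38 = 26220.
Length 3: A_1..A_3: k=1: 0+8280+17·12·30=14400; k=2: 4692+0+17·23·30=16422 → min 14400 | A_2..A_4: k=2: 0+26220+12·23·38=36708; k=3: 8280+0+12·30·38=21960 → min 21960.
Length 4: A_1..A_4: k=1: 0+21960+17·12·38=29712; k=2: 4692+26220+17·23·38=45770; k=3: 14400+0+17·30·38=33780 → min 29712.
Optimal parenthesization: (A_1 · ((A_2 · A_3) · A_4)) with cost 29712.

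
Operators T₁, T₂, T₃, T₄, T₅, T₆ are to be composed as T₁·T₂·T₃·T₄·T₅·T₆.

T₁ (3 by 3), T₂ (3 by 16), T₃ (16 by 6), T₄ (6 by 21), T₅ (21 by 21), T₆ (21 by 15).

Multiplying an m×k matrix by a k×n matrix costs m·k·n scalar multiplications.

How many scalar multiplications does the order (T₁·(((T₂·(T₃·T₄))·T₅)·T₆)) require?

5427

(T₃·T₄): 16×6 by 6×21 → 16×21, cost 16·6·21 = 2016
(T₂·(T₃·T₄)): 3×16 by 16×21 → 3×21, cost 3·16·21 = 1008; cumulative 3024
((T₂·(T₃·T₄))·T₅): 3×21 by 21×21 → 3×21, cost 3·21·21 = 1323; cumulative 4347
(((T₂·(T₃·T₄))·T₅)·T₆): 3×21 by 21×15 → 3×15, cost 3·21·15 = 945; cumulative 5292
(T₁·(((T₂·(T₃·T₄))·T₅)·T₆)): 3×3 by 3×15 → 3×15, cost 3·3·15 = 135; cumulative 5427
Total: 5427 scalar multiplications.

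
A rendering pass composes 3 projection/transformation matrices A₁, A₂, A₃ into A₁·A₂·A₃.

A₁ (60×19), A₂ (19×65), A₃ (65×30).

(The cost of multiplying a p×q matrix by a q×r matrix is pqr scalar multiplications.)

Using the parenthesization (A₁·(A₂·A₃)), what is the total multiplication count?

71250

(A₂·A₃): 19×65 by 65×30 → 19×30, cost 19·65·30 = 37050
(A₁·(A₂·A₃)): 60×19 by 19×30 → 60×30, cost 60·19·30 = 34200; cumulative 71250
Total: 71250 scalar multiplications.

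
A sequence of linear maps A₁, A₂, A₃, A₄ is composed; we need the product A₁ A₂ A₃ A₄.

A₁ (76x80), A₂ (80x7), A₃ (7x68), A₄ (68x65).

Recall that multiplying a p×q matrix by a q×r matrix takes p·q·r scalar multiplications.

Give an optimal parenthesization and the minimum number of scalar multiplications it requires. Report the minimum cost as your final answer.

108080

Adjacent pairs: A₁A₂ = 76·80·7 = 42560; A₂A₃ = 80·7·68 = 38080; A₃A₄ = 7·68·65 = 30940.
Length 3: A₁..A₃: k=1: 0+38080+76·80·68=451520; k=2: 42560+0+76·7·68=78736 → min 78736 | A₂..A₄: k=2: 0+30940+80·7·65=67340; k=3: 38080+0+80·68·65=391680 → min 67340.
Length 4: A₁..A₄: k=1: 0+67340+76·80·65=462540; k=2: 42560+30940+76·7·65=108080; k=3: 78736+0+76·68·65=414656 → min 108080.
Optimal parenthesization: ((A₁ A₂) (A₃ A₄)) with cost 108080.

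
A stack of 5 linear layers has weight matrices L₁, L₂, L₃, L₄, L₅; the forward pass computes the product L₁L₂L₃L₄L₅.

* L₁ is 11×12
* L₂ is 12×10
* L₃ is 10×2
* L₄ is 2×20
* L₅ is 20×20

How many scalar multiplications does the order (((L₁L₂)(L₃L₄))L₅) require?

8320

(L₁L₂): 11×12 by 12×10 → 11×10, cost 11·12·10 = 1320
(L₃L₄): 10×2 by 2×20 → 10×20, cost 10·2·20 = 400
((L₁L₂)(L₃L₄)): 11×10 by 10×20 → 11×20, cost 11·10·20 = 2200; cumulative 3920
(((L₁L₂)(L₃L₄))L₅): 11×20 by 20×20 → 11×20, cost 11·20·20 = 4400; cumulative 8320
Total: 8320 scalar multiplications.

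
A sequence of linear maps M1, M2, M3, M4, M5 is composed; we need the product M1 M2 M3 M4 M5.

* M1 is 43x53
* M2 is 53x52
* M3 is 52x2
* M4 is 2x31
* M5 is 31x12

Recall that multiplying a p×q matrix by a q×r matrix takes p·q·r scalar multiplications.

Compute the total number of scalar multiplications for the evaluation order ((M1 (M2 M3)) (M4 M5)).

11846

(M2 M3): 53×52 by 52×2 → 53×2, cost 53·52·2 = 5512
(M1 (M2 M3)): 43×53 by 53×2 → 43×2, cost 43·53·2 = 4558; cumulative 10070
(M4 M5): 2×31 by 31×12 → 2×12, cost 2·31·12 = 744
((M1 (M2 M3)) (M4 M5)): 43×2 by 2×12 → 43×12, cost 43·2·12 = 1032; cumulative 11846
Total: 11846 scalar multiplications.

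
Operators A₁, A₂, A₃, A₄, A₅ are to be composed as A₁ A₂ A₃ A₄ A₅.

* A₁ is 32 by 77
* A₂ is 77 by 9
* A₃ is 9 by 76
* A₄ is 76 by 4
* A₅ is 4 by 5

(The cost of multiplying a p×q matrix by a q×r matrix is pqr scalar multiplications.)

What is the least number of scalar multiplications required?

Adjacent pairs: A₁A₂ = 32·77·9 = 22176; A₂A₃ = 77·9·76 = 52668; A₃A₄ = 9·76·4 = 2736; A₄A₅ = 76·4·5 = 1520.
Length 3: A₁..A₃: k=1: 0+52668+32·77·76=239932; k=2: 22176+0+32·9·76=44064 → min 44064 | A₂..A₄: k=2: 0+2736+77·9·4=5508; k=3: 52668+0+77·76·4=76076 → min 5508 | A₃..A₅: k=3: 0+1520+9·76·5=4940; k=4: 2736+0+9·4·5=2916 → min 2916.
Length 4: A₁..A₄: k=1: 0+5508+32·77·4=15364; k=2: 22176+2736+32·9·4=26064; k=3: 44064+0+32·76·4=53792 → min 15364 | A₂..A₅: k=2: 0+2916+77·9·5=6381; k=3: 52668+1520+77·76·5=83448; k=4: 5508+0+77·4·5=7048 → min 6381.
Length 5: A₁..A₅: k=1: 0+6381+32·77·5=18701; k=2: 22176+2916+32·9·5=26532; k=3: 44064+1520+32·76·5=57744; k=4: 15364+0+32·4·5=16004 → min 16004.
Optimal order: ((A₁ (A₂ (A₃ A₄))) A₅) with cost 16004.

16004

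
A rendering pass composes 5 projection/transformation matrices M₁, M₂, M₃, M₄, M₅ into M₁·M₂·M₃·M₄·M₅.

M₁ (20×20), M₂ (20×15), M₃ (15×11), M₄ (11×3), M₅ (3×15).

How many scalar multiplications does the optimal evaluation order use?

3495

Adjacent pairs: M₁M₂ = 20·20·15 = 6000; M₂M₃ = 20·15·11 = 3300; M₃M₄ = 15·11·3 = 495; M₄M₅ = 11·3·15 = 495.
Length 3: M₁..M₃: k=1: 0+3300+20·20·11=7700; k=2: 6000+0+20·15·11=9300 → min 7700 | M₂..M₄: k=2: 0+495+20·15·3=1395; k=3: 3300+0+20·11·3=3960 → min 1395 | M₃..M₅: k=3: 0+495+15·11·15=2970; k=4: 495+0+15·3·15=1170 → min 1170.
Length 4: M₁..M₄: k=1: 0+1395+20·20·3=2595; k=2: 6000+495+20·15·3=7395; k=3: 7700+0+20·11·3=8360 → min 2595 | M₂..M₅: k=2: 0+1170+20·15·15=5670; k=3: 3300+495+20·11·15=7095; k=4: 1395+0+20·3·15=2295 → min 2295.
Length 5: M₁..M₅: k=1: 0+2295+20·20·15=8295; k=2: 6000+1170+20·15·15=11670; k=3: 7700+495+20·11·15=11495; k=4: 2595+0+20·3·15=3495 → min 3495.
Optimal order: ((M₁·(M₂·(M₃·M₄)))·M₅) with cost 3495.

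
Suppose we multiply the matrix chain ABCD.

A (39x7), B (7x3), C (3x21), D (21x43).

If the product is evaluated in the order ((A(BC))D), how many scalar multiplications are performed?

(BC): 7×3 by 3×21 → 7×21, cost 7·3·21 = 441
(A(BC)): 39×7 by 7×21 → 39×21, cost 39·7·21 = 5733; cumulative 6174
((A(BC))D): 39×21 by 21×43 → 39×43, cost 39·21·43 = 35217; cumulative 41391
Total: 41391 scalar multiplications.

41391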